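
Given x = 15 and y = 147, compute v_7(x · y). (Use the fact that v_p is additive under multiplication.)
v_7(2205) = 2

v_p(x) = 0 (factor: 15 = 7^0 · 15); v_p(y) = 2 (factor: 147 = 7^2 · 3). Additivity: v_p(xy) = v_p(x) + v_p(y) = 0 + 2 = 2. (Direct check: xy = 2205 = 7^2 · (45).)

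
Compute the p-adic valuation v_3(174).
v_3(174) = 1

v_3(n) is the largest exponent k such that 3^k divides n. Factor out: 174 = 3^1 · 58. (Sign doesn't affect v_p.) So v_3(174) = 1.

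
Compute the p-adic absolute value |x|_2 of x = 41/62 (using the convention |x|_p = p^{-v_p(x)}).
|41/62|_2 = 2

Step 1 — compute v_2(x) by factoring powers of 2 out of the numerator and denominator: v_2(41/62) = -1. Step 2 — apply |x|_p = p^{-v_p(x)} = 2^{1} = 2.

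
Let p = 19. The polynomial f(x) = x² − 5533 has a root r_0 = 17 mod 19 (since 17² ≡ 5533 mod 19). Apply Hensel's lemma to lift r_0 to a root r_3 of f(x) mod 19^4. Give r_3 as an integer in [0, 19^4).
r_3 = 98703 (mod 130321)

Hensel's recurrence: r_{i+1} = r_i − f(r_i)·(f′(r_i))^{-1} mod 19^{i+2}, with f′(x) = 2x. Iterate:
  r_0 = 17 (mod 19)
  r_1 = 150 (mod 361)
  r_2 = 2677 (mod 6859)
  r_3 = 98703 (mod 130321)
Final: r_3 = 98703, and one checks f(r_3) ≡ 0 mod 19^4.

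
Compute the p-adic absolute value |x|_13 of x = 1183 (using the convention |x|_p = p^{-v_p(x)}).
|1183|_13 = 1/169

Step 1 — compute v_13(x) by factoring powers of 13 out of the numerator and denominator: v_13(1183) = 2. Step 2 — apply |x|_p = p^{-v_p(x)} = 13^{-2} = 1/169.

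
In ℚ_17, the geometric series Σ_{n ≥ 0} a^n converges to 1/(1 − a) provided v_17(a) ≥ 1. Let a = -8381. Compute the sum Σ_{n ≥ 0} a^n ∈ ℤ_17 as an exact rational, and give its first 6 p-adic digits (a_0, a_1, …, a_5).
Σ a^n = 1/(1 − a) = 1/8382;  first 6 digits = (1, 0, 5, 15, 7, 15)

v_17(a) = 2 ≥ 1, so the series converges in ℤ_17 to 1/(1 − a) = 1/(1 − (-8381)) = 1/8382. Expand this rational in ℤ_17: compute digits iteratively via d_i = x_i mod 17, x_{i+1} = (x_i − d_i)/17. The first 6 digits are (1, 0, 5, 15, 7, 15).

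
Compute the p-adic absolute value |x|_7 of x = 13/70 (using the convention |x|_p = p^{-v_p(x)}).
|13/70|_7 = 7

Step 1 — compute v_7(x) by factoring powers of 7 out of the numerator and denominator: v_7(13/70) = -1. Step 2 — apply |x|_p = p^{-v_p(x)} = 7^{1} = 7.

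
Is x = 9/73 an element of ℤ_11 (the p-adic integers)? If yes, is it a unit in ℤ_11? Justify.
x ∈ ℤ_11^× (unit); v_11(x) = 0

ℤ_11 = {x ∈ ℚ_11 : v_11(x) ≥ 0} and ℤ_11^× = {x ∈ ℤ_11 : v_11(x) = 0}. Here v_11(9/73) = v_11(num) − v_11(den) = 0; compare against these criteria.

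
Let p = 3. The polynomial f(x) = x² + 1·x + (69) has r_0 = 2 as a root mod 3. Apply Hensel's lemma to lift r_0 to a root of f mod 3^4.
r_3 = 77 (mod 81)

Hensel: r_{i+1} = r_i − f(r_i)·(f′(r_i))^{-1} mod 3^{i+2}, f′(x) = 2x + 1. Iterate:
  r_0 = 2 (mod 3)
  r_1 = 5 (mod 9)
  r_2 = 23 (mod 27)
  r_3 = 77 (mod 81)
Final: r = 77 satisfies f(r) ≡ 0 mod 3^4.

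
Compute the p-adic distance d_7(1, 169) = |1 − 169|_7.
d_7(1, 169) = 1/7

Step 1 — x − y = 1 − 169 = -168. Step 2 — v_7(-168) = 1 (factor: -168 = −(7^1 · 24); the sign does not affect v_p). Step 3 — |x − y|_7 = 7^{-1} = 1/7.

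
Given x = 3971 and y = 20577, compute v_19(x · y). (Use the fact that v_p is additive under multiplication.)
v_19(81711267) = 5

v_p(x) = 2 (factor: 3971 = 19^2 · 11); v_p(y) = 3 (factor: 20577 = 19^3 · 3). Additivity: v_p(xy) = v_p(x) + v_p(y) = 2 + 3 = 5. (Direct check: xy = 81711267 = 19^5 · (33).)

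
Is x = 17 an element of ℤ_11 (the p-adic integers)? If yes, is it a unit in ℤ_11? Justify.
x ∈ ℤ_11^× (unit); v_11(x) = 0

ℤ_11 = {x ∈ ℚ_11 : v_11(x) ≥ 0} and ℤ_11^× = {x ∈ ℤ_11 : v_11(x) = 0}. Here v_11(17) = v_11(num) − v_11(den) = 0; compare against these criteria.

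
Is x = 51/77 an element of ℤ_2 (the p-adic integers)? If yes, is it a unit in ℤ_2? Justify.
x ∈ ℤ_2^× (unit); v_2(x) = 0

ℤ_2 = {x ∈ ℚ_2 : v_2(x) ≥ 0} and ℤ_2^× = {x ∈ ℤ_2 : v_2(x) = 0}. Here v_2(51/77) = v_2(num) − v_2(den) = 0; compare against these criteria.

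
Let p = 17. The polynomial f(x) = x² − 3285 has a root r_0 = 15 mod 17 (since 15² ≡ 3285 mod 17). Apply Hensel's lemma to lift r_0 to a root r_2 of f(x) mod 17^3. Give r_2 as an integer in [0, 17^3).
r_2 = 2718 (mod 4913)

Hensel's recurrence: r_{i+1} = r_i − f(r_i)·(f′(r_i))^{-1} mod 17^{i+2}, with f′(x) = 2x. Iterate:
  r_0 = 15 (mod 17)
  r_1 = 117 (mod 289)
  r_2 = 2718 (mod 4913)
Final: r_2 = 2718, and one checks f(r_2) ≡ 0 mod 17^3.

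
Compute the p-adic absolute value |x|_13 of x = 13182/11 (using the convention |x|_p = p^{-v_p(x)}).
|13182/11|_13 = 1/2197

Step 1 — compute v_13(x) by factoring powers of 13 out of the numerator and denominator: v_13(13182/11) = 3. Step 2 — apply |x|_p = p^{-v_p(x)} = 13^{-3} = 1/2197.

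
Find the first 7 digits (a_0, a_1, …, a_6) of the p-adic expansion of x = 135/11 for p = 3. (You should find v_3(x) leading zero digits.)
(a_0, …, a_6) = (0, 0, 0, 1, 2, 2, 1)

v_3(135/11) = 3, so a_0 = ... = a_2 = 0. Factor out: x = 3^3 · u with u = 5/11 a unit in ℤ_3. Expand u iteratively via a_{v+i} = u_i mod 3, u_{i+1} = (u_i − a_{v+i})/3:
  u_0 = 5/11;  a_3 = 1;  u_1 = (u_0 − 1)/3 = -2/11
  u_1 = -2/11;  a_4 = 2;  u_2 = (u_1 − 2)/3 = -8/11
  u_2 = -8/11;  a_5 = 2;  u_3 = (u_2 − 2)/3 = -10/11
  u_3 = -10/11;  a_6 = 1;  u_4 = (u_3 − 1)/3 = -7/11
Digits: (0, 0, 0, 1, 2, 2, 1).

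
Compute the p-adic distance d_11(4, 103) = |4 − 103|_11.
d_11(4, 103) = 1/11

Step 1 — x − y = 4 − 103 = -99. Step 2 — v_11(-99) = 1 (factor: -99 = −(11^1 · 9); the sign does not affect v_p). Step 3 — |x − y|_11 = 11^{-1} = 1/11.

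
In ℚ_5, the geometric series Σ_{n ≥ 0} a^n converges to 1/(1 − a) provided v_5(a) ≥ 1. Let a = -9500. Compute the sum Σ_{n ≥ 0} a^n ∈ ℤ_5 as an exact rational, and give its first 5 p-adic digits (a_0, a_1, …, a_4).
Σ a^n = 1/(1 − a) = 1/9501;  first 5 digits = (1, 0, 0, 4, 4)

v_5(a) = 3 ≥ 1, so the series converges in ℤ_5 to 1/(1 − a) = 1/(1 − (-9500)) = 1/9501. Expand this rational in ℤ_5: compute digits iteratively via d_i = x_i mod 5, x_{i+1} = (x_i − d_i)/5. The first 5 digits are (1, 0, 0, 4, 4).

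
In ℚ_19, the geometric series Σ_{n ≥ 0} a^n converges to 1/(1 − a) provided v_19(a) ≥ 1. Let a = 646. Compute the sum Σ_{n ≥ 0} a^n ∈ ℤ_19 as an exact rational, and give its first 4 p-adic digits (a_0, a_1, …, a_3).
Σ a^n = 1/(1 − a) = -1/645;  first 4 digits = (1, 15, 17, 15)

v_19(a) = 1 ≥ 1, so the series converges in ℤ_19 to 1/(1 − a) = 1/(1 − 646) = -1/645. Expand this rational in ℤ_19: compute digits iteratively via d_i = x_i mod 19, x_{i+1} = (x_i − d_i)/19. The first 4 digits are (1, 15, 17, 15).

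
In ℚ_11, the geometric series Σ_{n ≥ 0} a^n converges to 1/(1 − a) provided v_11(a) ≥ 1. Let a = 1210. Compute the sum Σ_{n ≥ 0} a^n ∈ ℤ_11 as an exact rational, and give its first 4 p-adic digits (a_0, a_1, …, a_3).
Σ a^n = 1/(1 − a) = -1/1209;  first 4 digits = (1, 0, 10, 0)

v_11(a) = 2 ≥ 1, so the series converges in ℤ_11 to 1/(1 − a) = 1/(1 − 1210) = -1/1209. Expand this rational in ℤ_11: compute digits iteratively via d_i = x_i mod 11, x_{i+1} = (x_i − d_i)/11. The first 4 digits are (1, 0, 10, 0).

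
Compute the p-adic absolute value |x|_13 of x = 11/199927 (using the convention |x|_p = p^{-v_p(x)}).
|11/199927|_13 = 28561

Step 1 — compute v_13(x) by factoring powers of 13 out of the numerator and denominator: v_13(11/199927) = -4. Step 2 — apply |x|_p = p^{-v_p(x)} = 13^{4} = 28561.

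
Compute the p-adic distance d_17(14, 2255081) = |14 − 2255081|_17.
d_17(14, 2255081) = 1/83521

Step 1 — x − y = 14 − 2255081 = -2255067. Step 2 — v_17(-2255067) = 4 (factor: -2255067 = −(17^4 · 27); the sign does not affect v_p). Step 3 — |x − y|_17 = 17^{-4} = 1/83521.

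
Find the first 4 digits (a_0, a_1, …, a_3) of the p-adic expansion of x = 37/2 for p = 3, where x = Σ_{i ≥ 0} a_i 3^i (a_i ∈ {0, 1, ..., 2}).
(a_0, …, a_3) = (2, 1, 0, 2)

v_3(37/2) = 0 (numerator and denominator both coprime to 3), so x ∈ ℤ_3^×. Compute digits iteratively via a_i = x_i mod 3, x_{i+1} = (x_i − a_i)/3, with x_0 = x:
  x_0 = 37/2;  a_0 = 2;  x_1 = (x_0 − 2)/3 = 11/2
  x_1 = 11/2;  a_1 = 1;  x_2 = (x_1 − 1)/3 = 3/2
  x_2 = 3/2;  a_2 = 0;  x_3 = (x_2 − 0)/3 = 1/2
  x_3 = 1/2;  a_3 = 2;  x_4 = (x_3 − 2)/3 = -1/2
Digits: (2, 1, 0, 2).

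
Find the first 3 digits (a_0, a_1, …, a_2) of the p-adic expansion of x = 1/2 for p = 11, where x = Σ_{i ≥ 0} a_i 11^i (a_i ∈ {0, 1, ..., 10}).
(a_0, …, a_2) = (6, 5, 5)

v_11(1/2) = 0 (numerator and denominator both coprime to 11), so x ∈ ℤ_11^×. Compute digits iteratively via a_i = x_i mod 11, x_{i+1} = (x_i − a_i)/11, with x_0 = x:
  x_0 = 1/2;  a_0 = 6;  x_1 = (x_0 − 6)/11 = -1/2
  x_1 = -1/2;  a_1 = 5;  x_2 = (x_1 − 5)/11 = -1/2
  x_2 = -1/2;  a_2 = 5;  x_3 = (x_2 − 5)/11 = -1/2
Digits: (6, 5, 5).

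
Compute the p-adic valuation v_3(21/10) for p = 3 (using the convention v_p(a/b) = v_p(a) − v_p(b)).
v_3(21/10) = 1

Factor powers of 3 from the numerator and denominator of the reduced fraction: 21 = 3^1 · 7 and 10 = 3^0 · 10. Apply v_p(a/b) = v_p(a) − v_p(b): v_3(21/10) = 1 − 0 = 1.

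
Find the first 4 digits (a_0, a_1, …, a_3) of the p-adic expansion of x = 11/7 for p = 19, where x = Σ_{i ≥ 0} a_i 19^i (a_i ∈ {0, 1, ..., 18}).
(a_0, …, a_3) = (7, 16, 10, 13)

v_19(11/7) = 0 (numerator and denominator both coprime to 19), so x ∈ ℤ_19^×. Compute digits iteratively via a_i = x_i mod 19, x_{i+1} = (x_i − a_i)/19, with x_0 = x:
  x_0 = 11/7;  a_0 = 7;  x_1 = (x_0 − 7)/19 = -2/7
  x_1 = -2/7;  a_1 = 16;  x_2 = (x_1 − 16)/19 = -6/7
  x_2 = -6/7;  a_2 = 10;  x_3 = (x_2 − 10)/19 = -4/7
  x_3 = -4/7;  a_3 = 13;  x_4 = (x_3 − 13)/19 = -5/7
Digits: (7, 16, 10, 13).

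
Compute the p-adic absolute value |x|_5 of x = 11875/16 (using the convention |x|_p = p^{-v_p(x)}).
|11875/16|_5 = 1/625

Step 1 — compute v_5(x) by factoring powers of 5 out of the numerator and denominator: v_5(11875/16) = 4. Step 2 — apply |x|_p = p^{-v_p(x)} = 5^{-4} = 1/625.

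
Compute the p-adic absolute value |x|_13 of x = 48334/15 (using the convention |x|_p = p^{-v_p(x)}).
|48334/15|_13 = 1/2197

Step 1 — compute v_13(x) by factoring powers of 13 out of the numerator and denominator: v_13(48334/15) = 3. Step 2 — apply |x|_p = p^{-v_p(x)} = 13^{-3} = 1/2197.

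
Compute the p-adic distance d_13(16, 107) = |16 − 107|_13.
d_13(16, 107) = 1/13

Step 1 — x − y = 16 − 107 = -91. Step 2 — v_13(-91) = 1 (factor: -91 = −(13^1 · 7); the sign does not affect v_p). Step 3 — |x − y|_13 = 13^{-1} = 1/13.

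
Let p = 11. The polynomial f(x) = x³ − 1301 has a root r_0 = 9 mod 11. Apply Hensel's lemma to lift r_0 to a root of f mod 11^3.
r_2 = 460 (mod 1331)

Hensel: r_{i+1} = r_i − f(r_i)/f′(r_i) mod 11^{i+2}, where f′(x) = 3x². Iterate:
  r_0 = 9 (mod 11)
  r_1 = 97 (mod 121)
  r_2 = 460 (mod 1331)
Final: r = 460 with f(r) ≡ 0 mod 11^3.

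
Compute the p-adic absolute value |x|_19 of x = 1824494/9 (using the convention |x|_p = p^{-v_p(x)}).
|1824494/9|_19 = 1/130321

Step 1 — compute v_19(x) by factoring powers of 19 out of the numerator and denominator: v_19(1824494/9) = 4. Step 2 — apply |x|_p = p^{-v_p(x)} = 19^{-4} = 1/130321.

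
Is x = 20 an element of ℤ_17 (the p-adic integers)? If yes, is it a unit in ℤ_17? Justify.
x ∈ ℤ_17^× (unit); v_17(x) = 0

ℤ_17 = {x ∈ ℚ_17 : v_17(x) ≥ 0} and ℤ_17^× = {x ∈ ℤ_17 : v_17(x) = 0}. Here v_17(20) = v_17(num) − v_17(den) = 0; compare against these criteria.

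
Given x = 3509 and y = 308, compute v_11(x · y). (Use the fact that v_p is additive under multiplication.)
v_11(1080772) = 3

v_p(x) = 2 (factor: 3509 = 11^2 · 29); v_p(y) = 1 (factor: 308 = 11^1 · 28). Additivity: v_p(xy) = v_p(x) + v_p(y) = 2 + 1 = 3. (Direct check: xy = 1080772 = 11^3 · (812).)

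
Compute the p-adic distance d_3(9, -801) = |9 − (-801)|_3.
d_3(9, -801) = 1/81

Step 1 — x − y = 9 − (-801) = 810. Step 2 — v_3(810) = 4 (factor: 810 = (3^4 · 10); the sign does not affect v_p). Step 3 — |x − y|_3 = 3^{-4} = 1/81.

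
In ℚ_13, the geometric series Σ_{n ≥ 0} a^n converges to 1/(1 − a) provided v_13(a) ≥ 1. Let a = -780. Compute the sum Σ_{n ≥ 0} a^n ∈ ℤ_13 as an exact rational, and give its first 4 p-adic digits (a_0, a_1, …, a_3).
Σ a^n = 1/(1 − a) = 1/781;  first 4 digits = (1, 5, 7, 11)

v_13(a) = 1 ≥ 1, so the series converges in ℤ_13 to 1/(1 − a) = 1/(1 − (-780)) = 1/781. Expand this rational in ℤ_13: compute digits iteratively via d_i = x_i mod 13, x_{i+1} = (x_i − d_i)/13. The first 4 digits are (1, 5, 7, 11).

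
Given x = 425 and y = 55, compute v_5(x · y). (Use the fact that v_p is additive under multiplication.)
v_5(23375) = 3

v_p(x) = 2 (factor: 425 = 5^2 · 17); v_p(y) = 1 (factor: 55 = 5^1 · 11). Additivity: v_p(xy) = v_p(x) + v_p(y) = 2 + 1 = 3. (Direct check: xy = 23375 = 5^3 · (187).)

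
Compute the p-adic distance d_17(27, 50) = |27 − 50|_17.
d_17(27, 50) = 1

Step 1 — x − y = 27 − 50 = -23. Step 2 — v_17(-23) = 0 (factor: -23 = −(17^0 · 23); the sign does not affect v_p). Step 3 — |x − y|_17 = 17^{0} = 1.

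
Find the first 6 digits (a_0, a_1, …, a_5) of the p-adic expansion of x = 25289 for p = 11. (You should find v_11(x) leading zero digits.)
(a_0, …, a_5) = (0, 0, 0, 8, 1, 0)

v_11(25289) = 3, so a_0 = ... = a_2 = 0. Factor out: x = 11^3 · u with u = 19 a unit in ℤ_11. Expand u iteratively via a_{v+i} = u_i mod 11, u_{i+1} = (u_i − a_{v+i})/11:
  u_0 = 19;  a_3 = 8;  u_1 = (u_0 − 8)/11 = 1
  u_1 = 1;  a_4 = 1;  u_2 = (u_1 − 1)/11 = 0
  u_2 = 0;  a_5 = 0;  u_3 = (u_2 − 0)/11 = 0
Digits: (0, 0, 0, 8, 1, 0).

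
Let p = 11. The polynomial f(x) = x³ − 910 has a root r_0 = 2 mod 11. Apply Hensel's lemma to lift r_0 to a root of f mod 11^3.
r_2 = 783 (mod 1331)

Hensel: r_{i+1} = r_i − f(r_i)/f′(r_i) mod 11^{i+2}, where f′(x) = 3x². Iterate:
  r_0 = 2 (mod 11)
  r_1 = 57 (mod 121)
  r_2 = 783 (mod 1331)
Final: r = 783 with f(r) ≡ 0 mod 11^3.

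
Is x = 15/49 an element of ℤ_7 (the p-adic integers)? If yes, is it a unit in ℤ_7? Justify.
x ∉ ℤ_7 (v_7(x) = -2 < 0)

ℤ_7 = {x ∈ ℚ_7 : v_7(x) ≥ 0} and ℤ_7^× = {x ∈ ℤ_7 : v_7(x) = 0}. Here v_7(15/49) = v_7(num) − v_7(den) = -2; compare against these criteria.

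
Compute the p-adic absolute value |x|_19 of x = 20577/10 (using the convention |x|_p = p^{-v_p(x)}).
|20577/10|_19 = 1/6859

Step 1 — compute v_19(x) by factoring powers of 19 out of the numerator and denominator: v_19(20577/10) = 3. Step 2 — apply |x|_p = p^{-v_p(x)} = 19^{-3} = 1/6859.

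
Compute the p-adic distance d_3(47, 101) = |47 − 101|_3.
d_3(47, 101) = 1/27

Step 1 — x − y = 47 − 101 = -54. Step 2 — v_3(-54) = 3 (factor: -54 = −(3^3 · 2); the sign does not affect v_p). Step 3 — |x − y|_3 = 3^{-3} = 1/27.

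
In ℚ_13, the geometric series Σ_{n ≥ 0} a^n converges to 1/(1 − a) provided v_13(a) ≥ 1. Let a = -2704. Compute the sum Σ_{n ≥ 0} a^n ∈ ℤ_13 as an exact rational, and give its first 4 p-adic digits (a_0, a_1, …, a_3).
Σ a^n = 1/(1 − a) = 1/2705;  first 4 digits = (1, 0, 10, 11)

v_13(a) = 2 ≥ 1, so the series converges in ℤ_13 to 1/(1 − a) = 1/(1 − (-2704)) = 1/2705. Expand this rational in ℤ_13: compute digits iteratively via d_i = x_i mod 13, x_{i+1} = (x_i − d_i)/13. The first 4 digits are (1, 0, 10, 11).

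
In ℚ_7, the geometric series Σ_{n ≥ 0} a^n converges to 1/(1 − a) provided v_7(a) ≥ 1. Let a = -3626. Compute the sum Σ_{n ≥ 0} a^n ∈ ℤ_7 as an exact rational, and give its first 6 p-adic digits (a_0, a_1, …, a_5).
Σ a^n = 1/(1 − a) = 1/3627;  first 6 digits = (1, 0, 3, 3, 0, 5)

v_7(a) = 2 ≥ 1, so the series converges in ℤ_7 to 1/(1 − a) = 1/(1 − (-3626)) = 1/3627. Expand this rational in ℤ_7: compute digits iteratively via d_i = x_i mod 7, x_{i+1} = (x_i − d_i)/7. The first 6 digits are (1, 0, 3, 3, 0, 5).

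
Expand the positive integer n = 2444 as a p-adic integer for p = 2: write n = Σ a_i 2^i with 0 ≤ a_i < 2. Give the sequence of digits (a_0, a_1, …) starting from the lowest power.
(a_0, a_1, …) = (0, 0, 1, 1, 0, 0, 0, 1, 1, 0, 0, 1)

Repeated division by 2 gives the digits low-to-high: 2444 = 1·2^2 + 1·2^3 + 1·2^7 + 1·2^8 + 1·2^11. Digit sequence: (0, 0, 1, 1, 0, 0, 0, 1, 1, 0, 0, 1).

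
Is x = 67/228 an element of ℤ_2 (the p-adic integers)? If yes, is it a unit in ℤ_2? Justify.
x ∉ ℤ_2 (v_2(x) = -2 < 0)

ℤ_2 = {x ∈ ℚ_2 : v_2(x) ≥ 0} and ℤ_2^× = {x ∈ ℤ_2 : v_2(x) = 0}. Here v_2(67/228) = v_2(num) − v_2(den) = -2; compare against these criteria.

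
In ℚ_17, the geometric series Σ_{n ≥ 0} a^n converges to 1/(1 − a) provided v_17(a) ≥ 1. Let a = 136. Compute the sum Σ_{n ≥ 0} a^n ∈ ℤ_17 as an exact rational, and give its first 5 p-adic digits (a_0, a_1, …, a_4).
Σ a^n = 1/(1 − a) = -1/135;  first 5 digits = (1, 8, 13, 5, 12)

v_17(a) = 1 ≥ 1, so the series converges in ℤ_17 to 1/(1 − a) = 1/(1 − 136) = -1/135. Expand this rational in ℤ_17: compute digits iteratively via d_i = x_i mod 17, x_{i+1} = (x_i − d_i)/17. The first 5 digits are (1, 8, 13, 5, 12).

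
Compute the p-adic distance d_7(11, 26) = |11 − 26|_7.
d_7(11, 26) = 1

Step 1 — x − y = 11 − 26 = -15. Step 2 — v_7(-15) = 0 (factor: -15 = −(7^0 · 15); the sign does not affect v_p). Step 3 — |x − y|_7 = 7^{0} = 1.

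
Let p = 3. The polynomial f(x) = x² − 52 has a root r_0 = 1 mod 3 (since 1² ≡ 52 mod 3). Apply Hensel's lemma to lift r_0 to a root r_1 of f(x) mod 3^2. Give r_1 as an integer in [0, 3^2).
r_1 = 4 (mod 9)

Hensel's recurrence: r_{i+1} = r_i − f(r_i)·(f′(r_i))^{-1} mod 3^{i+2}, with f′(x) = 2x. Iterate:
  r_0 = 1 (mod 3)
  r_1 = 4 (mod 9)
Final: r_1 = 4, and one checks f(r_1) ≡ 0 mod 3^2.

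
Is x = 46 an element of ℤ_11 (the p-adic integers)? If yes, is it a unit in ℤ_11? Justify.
x ∈ ℤ_11^× (unit); v_11(x) = 0

ℤ_11 = {x ∈ ℚ_11 : v_11(x) ≥ 0} and ℤ_11^× = {x ∈ ℤ_11 : v_11(x) = 0}. Here v_11(46) = v_11(num) − v_11(den) = 0; compare against these criteria.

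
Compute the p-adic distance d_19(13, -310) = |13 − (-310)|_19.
d_19(13, -310) = 1/19

Step 1 — x − y = 13 − (-310) = 323. Step 2 — v_19(323) = 1 (factor: 323 = (19^1 · 17); the sign does not affect v_p). Step 3 — |x − y|_19 = 19^{-1} = 1/19.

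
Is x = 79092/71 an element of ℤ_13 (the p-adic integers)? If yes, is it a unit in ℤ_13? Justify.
x ∈ ℤ_13 but not a unit; v_13(x) = 3 > 0

ℤ_13 = {x ∈ ℚ_13 : v_13(x) ≥ 0} and ℤ_13^× = {x ∈ ℤ_13 : v_13(x) = 0}. Here v_13(79092/71) = v_13(num) − v_13(den) = 3; compare against these criteria.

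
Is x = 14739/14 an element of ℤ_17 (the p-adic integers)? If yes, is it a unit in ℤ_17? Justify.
x ∈ ℤ_17 but not a unit; v_17(x) = 3 > 0

ℤ_17 = {x ∈ ℚ_17 : v_17(x) ≥ 0} and ℤ_17^× = {x ∈ ℤ_17 : v_17(x) = 0}. Here v_17(14739/14) = v_17(num) − v_17(den) = 3; compare against these criteria.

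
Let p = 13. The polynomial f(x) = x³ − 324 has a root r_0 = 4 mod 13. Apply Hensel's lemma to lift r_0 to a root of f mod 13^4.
r_3 = 2981 (mod 28561)

Hensel: r_{i+1} = r_i − f(r_i)/f′(r_i) mod 13^{i+2}, where f′(x) = 3x². Iterate:
  r_0 = 4 (mod 13)
  r_1 = 108 (mod 169)
  r_2 = 784 (mod 2197)
  r_3 = 2981 (mod 28561)
Final: r = 2981 with f(r) ≡ 0 mod 13^4.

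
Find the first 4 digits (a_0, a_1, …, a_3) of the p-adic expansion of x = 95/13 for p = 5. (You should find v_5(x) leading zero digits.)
(a_0, …, a_3) = (0, 3, 2, 3)

v_5(95/13) = 1, so a_0 = ... = a_0 = 0. Factor out: x = 5^1 · u with u = 19/13 a unit in ℤ_5. Expand u iteratively via a_{v+i} = u_i mod 5, u_{i+1} = (u_i − a_{v+i})/5:
  u_0 = 19/13;  a_1 = 3;  u_1 = (u_0 − 3)/5 = -4/13
  u_1 = -4/13;  a_2 = 2;  u_2 = (u_1 − 2)/5 = -6/13
  u_2 = -6/13;  a_3 = 3;  u_3 = (u_2 − 3)/5 = -9/13
Digits: (0, 3, 2, 3).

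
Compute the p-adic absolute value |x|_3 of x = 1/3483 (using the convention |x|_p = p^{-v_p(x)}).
|1/3483|_3 = 81

Step 1 — compute v_3(x) by factoring powers of 3 out of the numerator and denominator: v_3(1/3483) = -4. Step 2 — apply |x|_p = p^{-v_p(x)} = 3^{4} = 81.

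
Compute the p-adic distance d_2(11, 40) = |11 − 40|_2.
d_2(11, 40) = 1

Step 1 — x − y = 11 − 40 = -29. Step 2 — v_2(-29) = 0 (factor: -29 = −(2^0 · 29); the sign does not affect v_p). Step 3 — |x − y|_2 = 2^{0} = 1.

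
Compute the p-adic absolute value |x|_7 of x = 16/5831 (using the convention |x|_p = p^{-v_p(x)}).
|16/5831|_7 = 343

Step 1 — compute v_7(x) by factoring powers of 7 out of the numerator and denominator: v_7(16/5831) = -3. Step 2 — apply |x|_p = p^{-v_p(x)} = 7^{3} = 343.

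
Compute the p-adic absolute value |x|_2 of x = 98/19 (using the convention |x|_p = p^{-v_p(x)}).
|98/19|_2 = 1/2

Step 1 — compute v_2(x) by factoring powers of 2 out of the numerator and denominator: v_2(98/19) = 1. Step 2 — apply |x|_p = p^{-v_p(x)} = 2^{-1} = 1/2.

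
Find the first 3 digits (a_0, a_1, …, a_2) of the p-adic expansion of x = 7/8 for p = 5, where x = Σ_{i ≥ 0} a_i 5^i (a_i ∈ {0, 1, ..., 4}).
(a_0, …, a_2) = (4, 0, 3)

v_5(7/8) = 0 (numerator and denominator both coprime to 5), so x ∈ ℤ_5^×. Compute digits iteratively via a_i = x_i mod 5, x_{i+1} = (x_i − a_i)/5, with x_0 = x:
  x_0 = 7/8;  a_0 = 4;  x_1 = (x_0 − 4)/5 = -5/8
  x_1 = -5/8;  a_1 = 0;  x_2 = (x_1 − 0)/5 = -1/8
  x_2 = -1/8;  a_2 = 3;  x_3 = (x_2 − 3)/5 = -5/8
Digits: (4, 0, 3).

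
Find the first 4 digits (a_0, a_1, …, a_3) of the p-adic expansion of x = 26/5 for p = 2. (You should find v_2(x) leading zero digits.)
(a_0, …, a_3) = (0, 1, 0, 0)

v_2(26/5) = 1, so a_0 = ... = a_0 = 0. Factor out: x = 2^1 · u with u = 13/5 a unit in ℤ_2. Expand u iteratively via a_{v+i} = u_i mod 2, u_{i+1} = (u_i − a_{v+i})/2:
  u_0 = 13/5;  a_1 = 1;  u_1 = (u_0 − 1)/2 = 4/5
  u_1 = 4/5;  a_2 = 0;  u_2 = (u_1 − 0)/2 = 2/5
  u_2 = 2/5;  a_3 = 0;  u_3 = (u_2 − 0)/2 = 1/5
Digits: (0, 1, 0, 0).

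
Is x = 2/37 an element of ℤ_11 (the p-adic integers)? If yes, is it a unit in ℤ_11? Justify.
x ∈ ℤ_11^× (unit); v_11(x) = 0

ℤ_11 = {x ∈ ℚ_11 : v_11(x) ≥ 0} and ℤ_11^× = {x ∈ ℤ_11 : v_11(x) = 0}. Here v_11(2/37) = v_11(num) − v_11(den) = 0; compare against these criteria.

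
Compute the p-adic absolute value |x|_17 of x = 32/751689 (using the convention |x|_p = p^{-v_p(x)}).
|32/751689|_17 = 83521

Step 1 — compute v_17(x) by factoring powers of 17 out of the numerator and denominator: v_17(32/751689) = -4. Step 2 — apply |x|_p = p^{-v_p(x)} = 17^{4} = 83521.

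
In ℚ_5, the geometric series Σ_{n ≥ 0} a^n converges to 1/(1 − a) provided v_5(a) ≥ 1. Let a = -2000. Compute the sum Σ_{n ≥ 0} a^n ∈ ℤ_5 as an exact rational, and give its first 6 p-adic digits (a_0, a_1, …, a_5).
Σ a^n = 1/(1 − a) = 1/2001;  first 6 digits = (1, 0, 0, 4, 1, 4)

v_5(a) = 3 ≥ 1, so the series converges in ℤ_5 to 1/(1 − a) = 1/(1 − (-2000)) = 1/2001. Expand this rational in ℤ_5: compute digits iteratively via d_i = x_i mod 5, x_{i+1} = (x_i − d_i)/5. The first 6 digits are (1, 0, 0, 4, 1, 4).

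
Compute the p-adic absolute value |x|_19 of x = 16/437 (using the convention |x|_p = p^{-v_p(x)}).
|16/437|_19 = 19

Step 1 — compute v_19(x) by factoring powers of 19 out of the numerator and denominator: v_19(16/437) = -1. Step 2 — apply |x|_p = p^{-v_p(x)} = 19^{1} = 19.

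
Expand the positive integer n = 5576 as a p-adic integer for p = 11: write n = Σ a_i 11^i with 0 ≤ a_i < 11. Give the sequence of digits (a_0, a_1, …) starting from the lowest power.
(a_0, a_1, …) = (10, 0, 2, 4)

Repeated division by 11 gives the digits low-to-high: 5576 = 10 + 2·11^2 + 4·11^3. Digit sequence: (10, 0, 2, 4).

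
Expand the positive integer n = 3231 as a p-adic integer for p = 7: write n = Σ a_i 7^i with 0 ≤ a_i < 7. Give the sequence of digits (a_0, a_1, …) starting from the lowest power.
(a_0, a_1, …) = (4, 6, 2, 2, 1)

Repeated division by 7 gives the digits low-to-high: 3231 = 4 + 6·7^1 + 2·7^2 + 2·7^3 + 1·7^4. Digit sequence: (4, 6, 2, 2, 1).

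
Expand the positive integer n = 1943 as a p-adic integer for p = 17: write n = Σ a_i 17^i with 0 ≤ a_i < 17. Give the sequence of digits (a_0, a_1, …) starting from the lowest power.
(a_0, a_1, …) = (5, 12, 6)

Repeated division by 17 gives the digits low-to-high: 1943 = 5 + 12·17^1 + 6·17^2. Digit sequence: (5, 12, 6).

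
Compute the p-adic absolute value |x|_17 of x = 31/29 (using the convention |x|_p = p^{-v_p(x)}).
|31/29|_17 = 1

Step 1 — compute v_17(x) by factoring powers of 17 out of the numerator and denominator: v_17(31/29) = 0. Step 2 — apply |x|_p = p^{-v_p(x)} = 17^{0} = 1.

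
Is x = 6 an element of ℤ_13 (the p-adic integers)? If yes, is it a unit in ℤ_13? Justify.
x ∈ ℤ_13^× (unit); v_13(x) = 0

ℤ_13 = {x ∈ ℚ_13 : v_13(x) ≥ 0} and ℤ_13^× = {x ∈ ℤ_13 : v_13(x) = 0}. Here v_13(6) = v_13(num) − v_13(den) = 0; compare against these criteria.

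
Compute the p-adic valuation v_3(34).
v_3(34) = 0

v_3(n) is the largest exponent k such that 3^k divides n. Factor out: 34 = 3^0 · 34. (Sign doesn't affect v_p.) So v_3(34) = 0.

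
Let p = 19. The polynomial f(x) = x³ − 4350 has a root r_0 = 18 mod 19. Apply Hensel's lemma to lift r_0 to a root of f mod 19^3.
r_2 = 5300 (mod 6859)

Hensel: r_{i+1} = r_i − f(r_i)/f′(r_i) mod 19^{i+2}, where f′(x) = 3x². Iterate:
  r_0 = 18 (mod 19)
  r_1 = 246 (mod 361)
  r_2 = 5300 (mod 6859)
Final: r = 5300 with f(r) ≡ 0 mod 19^3.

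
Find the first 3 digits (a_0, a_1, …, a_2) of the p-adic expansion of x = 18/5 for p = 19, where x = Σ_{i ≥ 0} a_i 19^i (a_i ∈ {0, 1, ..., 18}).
(a_0, …, a_2) = (15, 7, 11)

v_19(18/5) = 0 (numerator and denominator both coprime to 19), so x ∈ ℤ_19^×. Compute digits iteratively via a_i = x_i mod 19, x_{i+1} = (x_i − a_i)/19, with x_0 = x:
  x_0 = 18/5;  a_0 = 15;  x_1 = (x_0 − 15)/19 = -3/5
  x_1 = -3/5;  a_1 = 7;  x_2 = (x_1 − 7)/19 = -2/5
  x_2 = -2/5;  a_2 = 11;  x_3 = (x_2 − 11)/19 = -3/5
Digits: (15, 7, 11).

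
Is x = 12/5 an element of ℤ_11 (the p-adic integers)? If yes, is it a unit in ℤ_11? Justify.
x ∈ ℤ_11^× (unit); v_11(x) = 0

ℤ_11 = {x ∈ ℚ_11 : v_11(x) ≥ 0} and ℤ_11^× = {x ∈ ℤ_11 : v_11(x) = 0}. Here v_11(12/5) = v_11(num) − v_11(den) = 0; compare against these criteria.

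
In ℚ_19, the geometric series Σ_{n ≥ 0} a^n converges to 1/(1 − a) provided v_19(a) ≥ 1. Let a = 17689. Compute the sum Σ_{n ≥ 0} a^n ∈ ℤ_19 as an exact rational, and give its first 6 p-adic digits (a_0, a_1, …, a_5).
Σ a^n = 1/(1 − a) = -1/17688;  first 6 digits = (1, 0, 11, 2, 7, 12)

v_19(a) = 2 ≥ 1, so the series converges in ℤ_19 to 1/(1 − a) = 1/(1 − 17689) = -1/17688. Expand this rational in ℤ_19: compute digits iteratively via d_i = x_i mod 19, x_{i+1} = (x_i − d_i)/19. The first 6 digits are (1, 0, 11, 2, 7, 12).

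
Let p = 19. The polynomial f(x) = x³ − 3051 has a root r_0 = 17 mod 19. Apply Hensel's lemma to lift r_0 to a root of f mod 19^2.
r_1 = 283 (mod 361)

Hensel: r_{i+1} = r_i − f(r_i)/f′(r_i) mod 19^{i+2}, where f′(x) = 3x². Iterate:
  r_0 = 17 (mod 19)
  r_1 = 283 (mod 361)
Final: r = 283 with f(r) ≡ 0 mod 19^2.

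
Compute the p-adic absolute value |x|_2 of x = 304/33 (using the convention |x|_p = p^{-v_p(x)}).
|304/33|_2 = 1/16

Step 1 — compute v_2(x) by factoring powers of 2 out of the numerator and denominator: v_2(304/33) = 4. Step 2 — apply |x|_p = p^{-v_p(x)} = 2^{-4} = 1/16.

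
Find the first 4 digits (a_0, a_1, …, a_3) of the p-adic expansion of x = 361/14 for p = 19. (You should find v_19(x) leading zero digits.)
(a_0, …, a_3) = (0, 0, 15, 6)

v_19(361/14) = 2, so a_0 = ... = a_1 = 0. Factor out: x = 19^2 · u with u = 1/14 a unit in ℤ_19. Expand u iteratively via a_{v+i} = u_i mod 19, u_{i+1} = (u_i − a_{v+i})/19:
  u_0 = 1/14;  a_2 = 15;  u_1 = (u_0 − 15)/19 = -11/14
  u_1 = -11/14;  a_3 = 6;  u_2 = (u_1 − 6)/19 = -5/14
Digits: (0, 0, 15, 6).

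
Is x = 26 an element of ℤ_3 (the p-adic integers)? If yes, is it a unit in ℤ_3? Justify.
x ∈ ℤ_3^× (unit); v_3(x) = 0

ℤ_3 = {x ∈ ℚ_3 : v_3(x) ≥ 0} and ℤ_3^× = {x ∈ ℤ_3 : v_3(x) = 0}. Here v_3(26) = v_3(num) − v_3(den) = 0; compare against these criteria.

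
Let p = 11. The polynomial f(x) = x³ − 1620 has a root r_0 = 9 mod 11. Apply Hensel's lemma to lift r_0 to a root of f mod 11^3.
r_2 = 537 (mod 1331)

Hensel: r_{i+1} = r_i − f(r_i)/f′(r_i) mod 11^{i+2}, where f′(x) = 3x². Iterate:
  r_0 = 9 (mod 11)
  r_1 = 53 (mod 121)
  r_2 = 537 (mod 1331)
Final: r = 537 with f(r) ≡ 0 mod 11^3.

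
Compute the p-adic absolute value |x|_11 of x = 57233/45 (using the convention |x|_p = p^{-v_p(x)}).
|57233/45|_11 = 1/1331

Step 1 — compute v_11(x) by factoring powers of 11 out of the numerator and denominator: v_11(57233/45) = 3. Step 2 — apply |x|_p = p^{-v_p(x)} = 11^{-3} = 1/1331.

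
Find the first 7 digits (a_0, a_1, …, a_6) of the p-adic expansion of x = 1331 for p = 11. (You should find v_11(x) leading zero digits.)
(a_0, …, a_6) = (0, 0, 0, 1, 0, 0, 0)

v_11(1331) = 3, so a_0 = ... = a_2 = 0. Factor out: x = 11^3 · u with u = 1 a unit in ℤ_11. Expand u iteratively via a_{v+i} = u_i mod 11, u_{i+1} = (u_i − a_{v+i})/11:
  u_0 = 1;  a_3 = 1;  u_1 = (u_0 − 1)/11 = 0
  u_1 = 0;  a_4 = 0;  u_2 = (u_1 − 0)/11 = 0
  u_2 = 0;  a_5 = 0;  u_3 = (u_2 − 0)/11 = 0
  u_3 = 0;  a_6 = 0;  u_4 = (u_3 − 0)/11 = 0
Digits: (0, 0, 0, 1, 0, 0, 0).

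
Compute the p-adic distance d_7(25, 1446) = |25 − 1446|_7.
d_7(25, 1446) = 1/49

Step 1 — x − y = 25 − 1446 = -1421. Step 2 — v_7(-1421) = 2 (factor: -1421 = −(7^2 · 29); the sign does not affect v_p). Step 3 — |x − y|_7 = 7^{-2} = 1/49.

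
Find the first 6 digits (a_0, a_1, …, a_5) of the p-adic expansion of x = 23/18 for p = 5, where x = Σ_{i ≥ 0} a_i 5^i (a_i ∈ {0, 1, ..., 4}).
(a_0, …, a_5) = (1, 2, 1, 0, 3, 3)

v_5(23/18) = 0 (numerator and denominator both coprime to 5), so x ∈ ℤ_5^×. Compute digits iteratively via a_i = x_i mod 5, x_{i+1} = (x_i − a_i)/5, with x_0 = x:
  x_0 = 23/18;  a_0 = 1;  x_1 = (x_0 − 1)/5 = 1/18
  x_1 = 1/18;  a_1 = 2;  x_2 = (x_1 − 2)/5 = -7/18
  x_2 = -7/18;  a_2 = 1;  x_3 = (x_2 − 1)/5 = -5/18
  x_3 = -5/18;  a_3 = 0;  x_4 = (x_3 − 0)/5 = -1/18
  x_4 = -1/18;  a_4 = 3;  x_5 = (x_4 − 3)/5 = -11/18
  x_5 = -11/18;  a_5 = 3;  x_6 = (x_5 − 3)/5 = -13/18
Digits: (1, 2, 1, 0, 3, 3).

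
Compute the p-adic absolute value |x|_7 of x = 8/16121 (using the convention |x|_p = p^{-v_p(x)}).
|8/16121|_7 = 343

Step 1 — compute v_7(x) by factoring powers of 7 out of the numerator and denominator: v_7(8/16121) = -3. Step 2 — apply |x|_p = p^{-v_p(x)} = 7^{3} = 343.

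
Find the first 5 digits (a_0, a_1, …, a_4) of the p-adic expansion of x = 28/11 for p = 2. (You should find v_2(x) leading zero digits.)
(a_0, …, a_4) = (0, 0, 1, 0, 1)

v_2(28/11) = 2, so a_0 = ... = a_1 = 0. Factor out: x = 2^2 · u with u = 7/11 a unit in ℤ_2. Expand u iteratively via a_{v+i} = u_i mod 2, u_{i+1} = (u_i − a_{v+i})/2:
  u_0 = 7/11;  a_2 = 1;  u_1 = (u_0 − 1)/2 = -2/11
  u_1 = -2/11;  a_3 = 0;  u_2 = (u_1 − 0)/2 = -1/11
  u_2 = -1/11;  a_4 = 1;  u_3 = (u_2 − 1)/2 = -6/11
Digits: (0, 0, 1, 0, 1).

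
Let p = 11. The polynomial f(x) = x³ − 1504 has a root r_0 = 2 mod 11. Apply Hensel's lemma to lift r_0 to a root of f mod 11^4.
r_3 = 6701 (mod 14641)

Hensel: r_{i+1} = r_i − f(r_i)/f′(r_i) mod 11^{i+2}, where f′(x) = 3x². Iterate:
  r_0 = 2 (mod 11)
  r_1 = 46 (mod 121)
  r_2 = 46 (mod 1331)
  r_3 = 6701 (mod 14641)
Final: r = 6701 with f(r) ≡ 0 mod 11^4.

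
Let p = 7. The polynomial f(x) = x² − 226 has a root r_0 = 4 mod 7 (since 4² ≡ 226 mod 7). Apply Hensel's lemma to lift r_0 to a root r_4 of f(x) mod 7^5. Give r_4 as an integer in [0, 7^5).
r_4 = 8152 (mod 16807)

Hensel's recurrence: r_{i+1} = r_i − f(r_i)·(f′(r_i))^{-1} mod 7^{i+2}, with f′(x) = 2x. Iterate:
  r_0 = 4 (mod 7)
  r_1 = 18 (mod 49)
  r_2 = 263 (mod 343)
  r_3 = 949 (mod 2401)
  r_4 = 8152 (mod 16807)
Final: r_4 = 8152, and one checks f(r_4) ≡ 0 mod 7^5.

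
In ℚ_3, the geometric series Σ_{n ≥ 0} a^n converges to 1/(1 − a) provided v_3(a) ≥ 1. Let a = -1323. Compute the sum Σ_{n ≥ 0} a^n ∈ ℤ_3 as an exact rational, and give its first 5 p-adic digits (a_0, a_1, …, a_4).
Σ a^n = 1/(1 − a) = 1/1324;  first 5 digits = (1, 0, 0, 2, 1)

v_3(a) = 3 ≥ 1, so the series converges in ℤ_3 to 1/(1 − a) = 1/(1 − (-1323)) = 1/1324. Expand this rational in ℤ_3: compute digits iteratively via d_i = x_i mod 3, x_{i+1} = (x_i − d_i)/3. The first 5 digits are (1, 0, 0, 2, 1).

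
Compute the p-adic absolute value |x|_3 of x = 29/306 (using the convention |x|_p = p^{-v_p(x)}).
|29/306|_3 = 9

Step 1 — compute v_3(x) by factoring powers of 3 out of the numerator and denominator: v_3(29/306) = -2. Step 2 — apply |x|_p = p^{-v_p(x)} = 3^{2} = 9.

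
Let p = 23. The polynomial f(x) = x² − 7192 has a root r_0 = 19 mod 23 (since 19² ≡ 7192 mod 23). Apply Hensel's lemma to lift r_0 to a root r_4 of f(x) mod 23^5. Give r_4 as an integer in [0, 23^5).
r_4 = 4383980 (mod 6436343)

Hensel's recurrence: r_{i+1} = r_i − f(r_i)·(f′(r_i))^{-1} mod 23^{i+2}, with f′(x) = 2x. Iterate:
  r_0 = 19 (mod 23)
  r_1 = 157 (mod 529)
  r_2 = 3860 (mod 12167)
  r_3 = 186365 (mod 279841)
  r_4 = 4383980 (mod 6436343)
Final: r_4 = 4383980, and one checks f(r_4) ≡ 0 mod 23^5.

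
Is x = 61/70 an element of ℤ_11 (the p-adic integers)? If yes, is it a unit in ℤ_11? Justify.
x ∈ ℤ_11^× (unit); v_11(x) = 0

ℤ_11 = {x ∈ ℚ_11 : v_11(x) ≥ 0} and ℤ_11^× = {x ∈ ℤ_11 : v_11(x) = 0}. Here v_11(61/70) = v_11(num) − v_11(den) = 0; compare against these criteria.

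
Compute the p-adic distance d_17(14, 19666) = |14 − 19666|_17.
d_17(14, 19666) = 1/4913

Step 1 — x − y = 14 − 19666 = -19652. Step 2 — v_17(-19652) = 3 (factor: -19652 = −(17^3 · 4); the sign does not affect v_p). Step 3 — |x − y|_17 = 17^{-3} = 1/4913.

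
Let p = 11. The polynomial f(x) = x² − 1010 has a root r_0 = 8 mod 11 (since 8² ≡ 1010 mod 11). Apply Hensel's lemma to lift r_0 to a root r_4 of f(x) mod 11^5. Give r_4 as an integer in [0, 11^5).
r_4 = 140533 (mod 161051)

Hensel's recurrence: r_{i+1} = r_i − f(r_i)·(f′(r_i))^{-1} mod 11^{i+2}, with f′(x) = 2x. Iterate:
  r_0 = 8 (mod 11)
  r_1 = 52 (mod 121)
  r_2 = 778 (mod 1331)
  r_3 = 8764 (mod 14641)
  r_4 = 140533 (mod 161051)
Final: r_4 = 140533, and one checks f(r_4) ≡ 0 mod 11^5.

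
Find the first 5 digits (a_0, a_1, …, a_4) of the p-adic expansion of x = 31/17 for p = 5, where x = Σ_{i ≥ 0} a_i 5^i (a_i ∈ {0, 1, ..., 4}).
(a_0, …, a_4) = (3, 3, 2, 3, 4)

v_5(31/17) = 0 (numerator and denominator both coprime to 5), so x ∈ ℤ_5^×. Compute digits iteratively via a_i = x_i mod 5, x_{i+1} = (x_i − a_i)/5, with x_0 = x:
  x_0 = 31/17;  a_0 = 3;  x_1 = (x_0 − 3)/5 = -4/17
  x_1 = -4/17;  a_1 = 3;  x_2 = (x_1 − 3)/5 = -11/17
  x_2 = -11/17;  a_2 = 2;  x_3 = (x_2 − 2)/5 = -9/17
  x_3 = -9/17;  a_3 = 3;  x_4 = (x_3 − 3)/5 = -12/17
  x_4 = -12/17;  a_4 = 4;  x_5 = (x_4 − 4)/5 = -16/17
Digits: (3, 3, 2, 3, 4).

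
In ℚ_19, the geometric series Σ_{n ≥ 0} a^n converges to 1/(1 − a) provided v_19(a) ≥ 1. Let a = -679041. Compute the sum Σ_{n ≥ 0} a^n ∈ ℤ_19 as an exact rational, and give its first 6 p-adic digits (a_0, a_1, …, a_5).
Σ a^n = 1/(1 − a) = 1/679042;  first 6 digits = (1, 0, 0, 15, 13, 18)

v_19(a) = 3 ≥ 1, so the series converges in ℤ_19 to 1/(1 − a) = 1/(1 − (-679041)) = 1/679042. Expand this rational in ℤ_19: compute digits iteratively via d_i = x_i mod 19, x_{i+1} = (x_i − d_i)/19. The first 6 digits are (1, 0, 0, 15, 13, 18).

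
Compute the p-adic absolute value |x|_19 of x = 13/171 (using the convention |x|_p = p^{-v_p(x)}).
|13/171|_19 = 19

Step 1 — compute v_19(x) by factoring powers of 19 out of the numerator and denominator: v_19(13/171) = -1. Step 2 — apply |x|_p = p^{-v_p(x)} = 19^{1} = 19.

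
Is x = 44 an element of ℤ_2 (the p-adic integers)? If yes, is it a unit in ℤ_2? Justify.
x ∈ ℤ_2 but not a unit; v_2(x) = 2 > 0

ℤ_2 = {x ∈ ℚ_2 : v_2(x) ≥ 0} and ℤ_2^× = {x ∈ ℤ_2 : v_2(x) = 0}. Here v_2(44) = v_2(num) − v_2(den) = 2; compare against these criteria.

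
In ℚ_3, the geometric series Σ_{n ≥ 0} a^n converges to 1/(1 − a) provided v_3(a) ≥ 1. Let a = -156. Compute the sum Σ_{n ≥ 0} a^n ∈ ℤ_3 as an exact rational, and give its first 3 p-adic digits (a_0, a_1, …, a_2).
Σ a^n = 1/(1 − a) = 1/157;  first 3 digits = (1, 2, 1)

v_3(a) = 1 ≥ 1, so the series converges in ℤ_3 to 1/(1 − a) = 1/(1 − (-156)) = 1/157. Expand this rational in ℤ_3: compute digits iteratively via d_i = x_i mod 3, x_{i+1} = (x_i − d_i)/3. The first 3 digits are (1, 2, 1).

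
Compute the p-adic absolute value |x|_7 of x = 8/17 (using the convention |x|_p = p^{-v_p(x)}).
|8/17|_7 = 1

Step 1 — compute v_7(x) by factoring powers of 7 out of the numerator and denominator: v_7(8/17) = 0. Step 2 — apply |x|_p = p^{-v_p(x)} = 7^{0} = 1.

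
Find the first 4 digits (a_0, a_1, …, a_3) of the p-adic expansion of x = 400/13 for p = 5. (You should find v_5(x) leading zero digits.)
(a_0, …, a_3) = (0, 0, 2, 1)

v_5(400/13) = 2, so a_0 = ... = a_1 = 0. Factor out: x = 5^2 · u with u = 16/13 a unit in ℤ_5. Expand u iteratively via a_{v+i} = u_i mod 5, u_{i+1} = (u_i − a_{v+i})/5:
  u_0 = 16/13;  a_2 = 2;  u_1 = (u_0 − 2)/5 = -2/13
  u_1 = -2/13;  a_3 = 1;  u_2 = (u_1 − 1)/5 = -3/13
Digits: (0, 0, 2, 1).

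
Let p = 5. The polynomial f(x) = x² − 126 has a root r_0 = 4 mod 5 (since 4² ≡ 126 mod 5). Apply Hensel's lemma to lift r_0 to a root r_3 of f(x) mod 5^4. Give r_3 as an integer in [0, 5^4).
r_3 = 249 (mod 625)

Hensel's recurrence: r_{i+1} = r_i − f(r_i)·(f′(r_i))^{-1} mod 5^{i+2}, with f′(x) = 2x. Iterate:
  r_0 = 4 (mod 5)
  r_1 = 24 (mod 25)
  r_2 = 124 (mod 125)
  r_3 = 249 (mod 625)
Final: r_3 = 249, and one checks f(r_3) ≡ 0 mod 5^4.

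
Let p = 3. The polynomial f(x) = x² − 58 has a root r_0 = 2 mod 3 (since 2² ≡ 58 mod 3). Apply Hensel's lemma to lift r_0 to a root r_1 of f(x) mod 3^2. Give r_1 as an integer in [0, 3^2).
r_1 = 2 (mod 9)

Hensel's recurrence: r_{i+1} = r_i − f(r_i)·(f′(r_i))^{-1} mod 3^{i+2}, with f′(x) = 2x. Iterate:
  r_0 = 2 (mod 3)
  r_1 = 2 (mod 9)
Final: r_1 = 2, and one checks f(r_1) ≡ 0 mod 3^2.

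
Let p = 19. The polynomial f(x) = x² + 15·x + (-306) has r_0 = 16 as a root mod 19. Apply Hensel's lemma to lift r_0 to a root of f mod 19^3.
r_2 = 2923 (mod 6859)

Hensel: r_{i+1} = r_i − f(r_i)·(f′(r_i))^{-1} mod 19^{i+2}, f′(x) = 2x + 15. Iterate:
  r_0 = 16 (mod 19)
  r_1 = 35 (mod 361)
  r_2 = 2923 (mod 6859)
Final: r = 2923 satisfies f(r) ≡ 0 mod 19^3.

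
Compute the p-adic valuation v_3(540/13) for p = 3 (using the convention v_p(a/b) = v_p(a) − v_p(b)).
v_3(540/13) = 3

Factor powers of 3 from the numerator and denominator of the reduced fraction: 540 = 3^3 · 20 and 13 = 3^0 · 13. Apply v_p(a/b) = v_p(a) − v_p(b): v_3(540/13) = 3 − 0 = 3.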